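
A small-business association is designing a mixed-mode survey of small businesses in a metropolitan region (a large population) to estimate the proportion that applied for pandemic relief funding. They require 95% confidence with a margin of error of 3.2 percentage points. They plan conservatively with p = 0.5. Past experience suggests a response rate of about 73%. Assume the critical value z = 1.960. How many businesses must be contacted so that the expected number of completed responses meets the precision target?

1285

Completed interviews needed: n₀ = 1.960² × 0.2500 / 0.032² ≈ 937.89 → 938.
At a 73% response rate, contacts needed = 938 / 0.73 ≈ 1284.93 → 1285.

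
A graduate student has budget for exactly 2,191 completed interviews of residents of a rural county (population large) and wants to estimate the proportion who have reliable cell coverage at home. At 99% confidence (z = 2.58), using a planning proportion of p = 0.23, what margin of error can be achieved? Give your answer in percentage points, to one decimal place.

2.3

SE(p̂) = √[p(1−p)/n] = √[0.1771/2191] = 0.00899.
E = z × SE = 2.58 × 0.00899 = 0.02320, or 2.3 percentage points.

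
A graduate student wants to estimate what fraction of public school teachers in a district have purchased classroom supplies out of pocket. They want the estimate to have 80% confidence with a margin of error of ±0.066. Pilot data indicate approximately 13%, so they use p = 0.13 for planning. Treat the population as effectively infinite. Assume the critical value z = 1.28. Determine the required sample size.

43

With p = 0.13, p(1−p) = 0.1131.
n = z²·p(1−p)/E² = 1.28² × 0.1131 / 0.066² = 1.6384 × 0.1131 / 0.004356 ≈ 42.54.
Rounding up gives n = 43.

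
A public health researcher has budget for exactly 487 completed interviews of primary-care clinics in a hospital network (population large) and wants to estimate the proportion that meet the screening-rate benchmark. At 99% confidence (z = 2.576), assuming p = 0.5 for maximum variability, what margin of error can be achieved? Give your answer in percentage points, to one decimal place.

5.8

SE(p̂) = √[p(1−p)/n] = √[0.2500/487] = 0.02266.
E = z × SE = 2.576 × 0.02266 = 0.05836, or 5.8 percentage points.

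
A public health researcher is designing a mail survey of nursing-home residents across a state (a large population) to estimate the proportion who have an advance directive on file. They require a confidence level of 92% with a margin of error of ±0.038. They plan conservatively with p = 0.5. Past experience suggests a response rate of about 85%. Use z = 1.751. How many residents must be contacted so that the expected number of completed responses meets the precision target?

625

Completed interviews needed: n₀ = 1.751² × 0.2500 / 0.038² ≈ 530.82 → 531.
At an 85% response rate, contacts needed = 531 / 0.85 ≈ 624.71 → 625.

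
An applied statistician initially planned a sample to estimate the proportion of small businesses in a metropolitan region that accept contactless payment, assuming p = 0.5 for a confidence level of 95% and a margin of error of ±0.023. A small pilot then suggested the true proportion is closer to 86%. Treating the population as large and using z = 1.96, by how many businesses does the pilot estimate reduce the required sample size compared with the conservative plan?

Conservative (p = 0.5): n = 1.96² × 0.25 / 0.023² ≈ 1815.50 → 1816.
Using p = 0.86: p(1−p) = 0.1204, so n = 1.96² × 0.1204 / 0.023² ≈ 874.35 → 875.
Reduction: 1816 − 875 = 941.

941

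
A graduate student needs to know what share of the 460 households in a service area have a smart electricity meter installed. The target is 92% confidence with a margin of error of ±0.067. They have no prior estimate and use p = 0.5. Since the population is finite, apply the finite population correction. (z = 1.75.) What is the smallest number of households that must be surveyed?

125

Unadjusted: n₀ = 1.75² × 0.50 × 0.50 / 0.067² ≈ 170.56, so n₀ = 171.
Finite population correction with N = 460: n = n₀ / (1 + (n₀−1)/N) = 171 / (1 + 170/460) = 171 / 1.3696 ≈ 124.86.
Rounding up, n = 125.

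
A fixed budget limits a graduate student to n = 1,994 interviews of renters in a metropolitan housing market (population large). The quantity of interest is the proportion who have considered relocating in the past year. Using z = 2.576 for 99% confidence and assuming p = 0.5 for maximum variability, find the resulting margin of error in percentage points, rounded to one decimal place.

2.9

SE(p̂) = √[p(1−p)/n] = √[0.2500/1994] = 0.01120.
E = z × SE = 2.576 × 0.01120 = 0.02884, or 2.9 percentage points.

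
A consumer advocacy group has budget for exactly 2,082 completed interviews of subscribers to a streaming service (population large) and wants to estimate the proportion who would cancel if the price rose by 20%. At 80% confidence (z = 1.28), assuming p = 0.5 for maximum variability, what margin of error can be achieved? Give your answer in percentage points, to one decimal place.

1.4

SE(p̂) = √[p(1−p)/n] = √[0.2500/2082] = 0.01096.
E = z × SE = 1.28 × 0.01096 = 0.01403, or 1.4 percentage points.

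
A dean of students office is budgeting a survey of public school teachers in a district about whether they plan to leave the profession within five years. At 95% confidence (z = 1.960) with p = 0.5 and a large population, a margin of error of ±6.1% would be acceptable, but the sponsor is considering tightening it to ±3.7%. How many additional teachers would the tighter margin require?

At ±6.1%: n = 1.960² × 0.2500 / 0.061² ≈ 258.10 → 259.
At ±3.7%: n = 1.960² × 0.2500 / 0.037² ≈ 701.53 → 702.
Additional respondents: 702 − 259 = 443.

443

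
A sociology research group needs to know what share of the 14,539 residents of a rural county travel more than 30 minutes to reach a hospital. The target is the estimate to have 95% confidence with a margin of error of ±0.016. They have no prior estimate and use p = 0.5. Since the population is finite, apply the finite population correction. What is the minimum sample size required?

2983

For 95% confidence, z = 1.960.
Unadjusted: n₀ = 1.960² × 0.50 × 0.50 / 0.016² ≈ 3751.56, so n₀ = 3752.
Finite population correction with N = 14,539: n = n₀ / (1 + (n₀−1)/N) = 3752 / (1 + 3751/14539) = 3752 / 1.2580 ≈ 2982.52.
Rounding up, n = 2983.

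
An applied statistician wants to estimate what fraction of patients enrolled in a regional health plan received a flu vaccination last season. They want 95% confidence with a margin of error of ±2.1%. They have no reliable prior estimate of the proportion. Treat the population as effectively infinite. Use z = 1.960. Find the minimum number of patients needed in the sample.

2178

With no prior estimate, use p = 0.5, giving p(1−p) = 0.25.
n = z²·p(1−p)/E² = 1.960² × 0.2500 / 0.021² = 3.8416 × 0.2500 / 0.000441 ≈ 2177.78.
Rounding up gives n = 2178.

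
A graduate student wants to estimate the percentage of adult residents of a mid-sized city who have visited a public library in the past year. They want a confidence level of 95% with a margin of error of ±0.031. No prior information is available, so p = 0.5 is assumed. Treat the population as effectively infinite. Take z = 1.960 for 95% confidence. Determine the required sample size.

With p = 0.5, p(1−p) = 0.25.
n = z²·p(1−p)/E² = 1.960² × 0.2500 / 0.031² = 3.8416 × 0.2500 / 0.000961 ≈ 999.38.
Rounding up gives n = 1000.

1000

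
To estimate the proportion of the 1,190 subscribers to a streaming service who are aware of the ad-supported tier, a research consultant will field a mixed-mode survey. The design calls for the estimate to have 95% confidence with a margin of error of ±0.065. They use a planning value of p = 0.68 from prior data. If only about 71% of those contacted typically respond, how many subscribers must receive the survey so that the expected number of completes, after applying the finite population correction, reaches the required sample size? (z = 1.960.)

240

Completed interviews needed (unadjusted): n₀ = 1.960² × 0.2176 / 0.065² ≈ 197.85 → 198.
FPC for N = 1,190: n = 198 / (1 + 197/1190) = 198 / 1.1655 ≈ 169.88 → 170.
At a 71% response rate, contacts needed = 170 / 0.71 ≈ 239.44 → 240.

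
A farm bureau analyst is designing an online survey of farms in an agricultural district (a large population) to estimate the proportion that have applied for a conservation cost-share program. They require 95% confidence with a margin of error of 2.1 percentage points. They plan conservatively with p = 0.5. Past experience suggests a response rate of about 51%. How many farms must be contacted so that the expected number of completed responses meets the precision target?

4271

For 95% confidence, z = 1.96.
Completed interviews needed: n₀ = 1.96² × 0.2500 / 0.021² ≈ 2177.78 → 2178.
At a 51% response rate, contacts needed = 2178 / 0.51 ≈ 4270.59 → 4271.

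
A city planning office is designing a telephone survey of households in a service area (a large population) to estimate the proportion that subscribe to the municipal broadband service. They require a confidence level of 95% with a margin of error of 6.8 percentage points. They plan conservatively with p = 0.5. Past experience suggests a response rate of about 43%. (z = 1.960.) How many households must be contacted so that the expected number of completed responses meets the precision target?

Completed interviews needed: n₀ = 1.960² × 0.2500 / 0.068² ≈ 207.70 → 208.
At a 43% response rate, contacts needed = 208 / 0.43 ≈ 483.72 → 484.

484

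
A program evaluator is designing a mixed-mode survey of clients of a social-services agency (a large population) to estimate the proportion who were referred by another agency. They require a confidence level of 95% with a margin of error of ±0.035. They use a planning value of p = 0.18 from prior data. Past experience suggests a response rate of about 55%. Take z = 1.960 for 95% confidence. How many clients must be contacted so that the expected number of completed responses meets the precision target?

Completed interviews needed: n₀ = 1.960² × 0.1476 / 0.035² ≈ 462.87 → 463.
At a 55% response rate, contacts needed = 463 / 0.55 ≈ 841.82 → 842.

842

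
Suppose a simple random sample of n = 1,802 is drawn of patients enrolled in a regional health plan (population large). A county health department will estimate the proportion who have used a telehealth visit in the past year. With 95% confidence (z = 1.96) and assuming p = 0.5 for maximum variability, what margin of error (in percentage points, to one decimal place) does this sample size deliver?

SE(p̂) = √[p(1−p)/n] = √[0.2500/1802] = 0.01178.
E = z × SE = 1.96 × 0.01178 = 0.02309, or 2.3 percentage points.

2.3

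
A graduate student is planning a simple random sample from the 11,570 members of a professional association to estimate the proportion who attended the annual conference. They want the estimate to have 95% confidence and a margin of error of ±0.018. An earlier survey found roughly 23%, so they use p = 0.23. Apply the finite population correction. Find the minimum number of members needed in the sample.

1778

For 95% confidence, z = 1.960.
Unadjusted: n₀ = 1.960² × 0.23 × 0.77 / 0.018² ≈ 2099.84, so n₀ = 2100.
Finite population correction with N = 11,570: n = n₀ / (1 + (n₀−1)/N) = 2100 / (1 + 2099/11570) = 2100 / 1.1814 ≈ 1777.53.
Rounding up, n = 1778.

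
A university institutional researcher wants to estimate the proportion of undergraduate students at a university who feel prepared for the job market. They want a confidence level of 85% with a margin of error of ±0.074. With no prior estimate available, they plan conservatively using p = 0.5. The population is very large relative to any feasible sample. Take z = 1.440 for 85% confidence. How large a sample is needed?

95

With p = 0.5, p(1−p) = 0.25.
n = z²·p(1−p)/E² = 1.440² × 0.2500 / 0.074² = 2.0736 × 0.2500 / 0.005476 ≈ 94.67.
Rounding up gives n = 95.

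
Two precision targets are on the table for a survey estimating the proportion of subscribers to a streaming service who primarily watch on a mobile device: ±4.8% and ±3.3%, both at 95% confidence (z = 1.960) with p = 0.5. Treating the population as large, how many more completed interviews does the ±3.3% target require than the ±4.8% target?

At ±4.8%: n = 1.960² × 0.2500 / 0.048² ≈ 416.84 → 417.
At ±3.3%: n = 1.960² × 0.2500 / 0.033² ≈ 881.91 → 882.
Additional respondents: 882 − 417 = 465.

465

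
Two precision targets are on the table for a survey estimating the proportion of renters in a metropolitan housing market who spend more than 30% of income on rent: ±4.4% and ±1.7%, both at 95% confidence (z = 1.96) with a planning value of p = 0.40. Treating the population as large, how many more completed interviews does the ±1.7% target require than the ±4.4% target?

At ±4.4%: n = 1.96² × 0.2400 / 0.044² ≈ 476.23 → 477.
At ±1.7%: n = 1.96² × 0.2400 / 0.017² ≈ 3190.26 → 3191.
Additional respondents: 3191 − 477 = 2714.

2714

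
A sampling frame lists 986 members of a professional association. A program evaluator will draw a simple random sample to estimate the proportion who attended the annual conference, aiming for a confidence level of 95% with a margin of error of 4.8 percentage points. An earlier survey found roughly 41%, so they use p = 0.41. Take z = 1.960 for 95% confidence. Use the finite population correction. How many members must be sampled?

Unadjusted: n₀ = 1.960² × 0.41 × 0.59 / 0.048² ≈ 403.33, so n₀ = 404.
Finite population correction with N = 986: n = n₀ / (1 + (n₀−1)/N) = 404 / (1 + 403/986) = 404 / 1.4087 ≈ 286.78.
Rounding up, n = 287.

287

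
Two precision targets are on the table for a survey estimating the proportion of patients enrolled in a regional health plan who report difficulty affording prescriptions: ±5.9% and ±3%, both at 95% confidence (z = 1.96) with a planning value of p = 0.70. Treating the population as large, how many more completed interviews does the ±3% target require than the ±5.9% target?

665

At ±5.9%: n = 1.96² × 0.2100 / 0.059² ≈ 231.75 → 232.
At ±3%: n = 1.96² × 0.2100 / 0.030² ≈ 896.37 → 897.
Additional respondents: 897 − 232 = 665.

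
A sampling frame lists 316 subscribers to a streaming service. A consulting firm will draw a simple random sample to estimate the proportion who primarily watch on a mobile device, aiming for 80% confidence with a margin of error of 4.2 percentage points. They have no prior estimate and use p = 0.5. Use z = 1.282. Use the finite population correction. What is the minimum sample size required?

135

Unadjusted: n₀ = 1.282² × 0.50 × 0.50 / 0.042² ≈ 232.93, so n₀ = 233.
Finite population correction with N = 316: n = n₀ / (1 + (n₀−1)/N) = 233 / (1 + 232/316) = 233 / 1.7342 ≈ 134.36.
Rounding up, n = 135.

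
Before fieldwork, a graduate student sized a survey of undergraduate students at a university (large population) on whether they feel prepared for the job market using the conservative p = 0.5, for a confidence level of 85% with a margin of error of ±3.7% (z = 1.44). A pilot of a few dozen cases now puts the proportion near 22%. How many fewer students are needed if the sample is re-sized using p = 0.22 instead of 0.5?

119

Conservative (p = 0.5): n = 1.44² × 0.25 / 0.037² ≈ 378.67 → 379.
Using p = 0.22: p(1−p) = 0.1716, so n = 1.44² × 0.1716 / 0.037² ≈ 259.92 → 260.
Reduction: 379 − 260 = 119.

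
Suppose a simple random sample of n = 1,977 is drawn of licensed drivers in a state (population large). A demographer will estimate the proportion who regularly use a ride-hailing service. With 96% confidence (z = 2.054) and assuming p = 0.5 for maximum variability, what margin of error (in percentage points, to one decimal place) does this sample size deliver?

2.3

SE(p̂) = √[p(1−p)/n] = √[0.2500/1977] = 0.01125.
E = z × SE = 2.054 × 0.01125 = 0.02310, or 2.3 percentage points.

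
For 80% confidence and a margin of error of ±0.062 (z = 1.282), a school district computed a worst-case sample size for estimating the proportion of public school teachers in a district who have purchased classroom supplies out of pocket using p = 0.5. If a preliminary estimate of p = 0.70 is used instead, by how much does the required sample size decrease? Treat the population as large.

Conservative (p = 0.5): n = 1.282² × 0.25 / 0.062² ≈ 106.89 → 107.
Using p = 0.70: p(1−p) = 0.2100, so n = 1.282² × 0.2100 / 0.062² ≈ 89.79 → 90.
Reduction: 107 − 90 = 17.

17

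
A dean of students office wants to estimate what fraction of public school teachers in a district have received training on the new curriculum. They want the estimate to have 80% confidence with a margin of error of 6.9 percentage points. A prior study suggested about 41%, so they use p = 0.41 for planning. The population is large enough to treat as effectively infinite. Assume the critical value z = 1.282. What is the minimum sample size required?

With p = 0.41, p(1−p) = 0.2419.
n = z²·p(1−p)/E² = 1.282² × 0.2419 / 0.069² = 1.6435 × 0.2419 / 0.004761 ≈ 83.51.
Rounding up gives n = 84.

84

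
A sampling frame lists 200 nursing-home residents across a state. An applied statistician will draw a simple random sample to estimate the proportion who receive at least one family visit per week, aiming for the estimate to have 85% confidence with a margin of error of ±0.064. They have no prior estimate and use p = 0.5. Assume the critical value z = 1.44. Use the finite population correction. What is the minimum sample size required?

Unadjusted: n₀ = 1.44² × 0.50 × 0.50 / 0.064² ≈ 126.56, so n₀ = 127.
Finite population correction with N = 200: n = n₀ / (1 + (n₀−1)/N) = 127 / (1 + 126/200) = 127 / 1.6300 ≈ 77.91.
Rounding up, n = 78.

78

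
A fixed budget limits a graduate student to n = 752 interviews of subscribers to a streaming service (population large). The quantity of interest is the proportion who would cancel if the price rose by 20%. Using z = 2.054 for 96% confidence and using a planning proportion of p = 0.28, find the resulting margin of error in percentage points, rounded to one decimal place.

3.4

SE(p̂) = √[p(1−p)/n] = √[0.2016/752] = 0.01637.
E = z × SE = 2.054 × 0.01637 = 0.03363, or 3.4 percentage points.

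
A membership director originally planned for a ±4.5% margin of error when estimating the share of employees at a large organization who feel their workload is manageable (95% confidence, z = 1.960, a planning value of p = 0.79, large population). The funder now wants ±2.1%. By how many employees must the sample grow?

At ±4.5%: n = 1.960² × 0.1659 / 0.045² ≈ 314.73 → 315.
At ±2.1%: n = 1.960² × 0.1659 / 0.021² ≈ 1445.17 → 1446.
Additional respondents: 1446 − 315 = 1131.

1131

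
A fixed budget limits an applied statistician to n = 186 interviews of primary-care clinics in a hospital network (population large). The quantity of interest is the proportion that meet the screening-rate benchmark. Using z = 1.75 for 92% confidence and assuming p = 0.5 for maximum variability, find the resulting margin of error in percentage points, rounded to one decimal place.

6.4

SE(p̂) = √[p(1−p)/n] = √[0.2500/186] = 0.03666.
E = z × SE = 1.75 × 0.03666 = 0.06416, or 6.4 percentage points.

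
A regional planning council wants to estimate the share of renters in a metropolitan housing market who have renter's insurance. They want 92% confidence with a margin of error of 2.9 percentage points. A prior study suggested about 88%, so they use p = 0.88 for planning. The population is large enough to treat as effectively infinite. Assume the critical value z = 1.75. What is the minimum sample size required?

With p = 0.88, p(1−p) = 0.1056.
n = z²·p(1−p)/E² = 1.75² × 0.1056 / 0.029² = 3.0625 × 0.1056 / 0.000841 ≈ 384.54.
Rounding up gives n = 385.

385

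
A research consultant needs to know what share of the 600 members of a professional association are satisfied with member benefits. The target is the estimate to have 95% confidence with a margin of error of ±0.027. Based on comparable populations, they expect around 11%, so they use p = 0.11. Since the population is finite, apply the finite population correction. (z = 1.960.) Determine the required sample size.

278

Unadjusted: n₀ = 1.960² × 0.11 × 0.89 / 0.027² ≈ 515.90, so n₀ = 516.
Finite population correction with N = 600: n = n₀ / (1 + (n₀−1)/N) = 516 / (1 + 515/600) = 516 / 1.8583 ≈ 277.67.
Rounding up, n = 278.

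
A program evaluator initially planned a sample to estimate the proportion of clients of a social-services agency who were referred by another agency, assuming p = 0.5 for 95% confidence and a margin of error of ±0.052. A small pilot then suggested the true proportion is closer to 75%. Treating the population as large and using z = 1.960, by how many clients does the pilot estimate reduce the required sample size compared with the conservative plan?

Conservative (p = 0.5): n = 1.960² × 0.25 / 0.052² ≈ 355.18 → 356.
Using p = 0.75: p(1−p) = 0.1875, so n = 1.960² × 0.1875 / 0.052² ≈ 266.38 → 267.
Reduction: 356 − 267 = 89.

89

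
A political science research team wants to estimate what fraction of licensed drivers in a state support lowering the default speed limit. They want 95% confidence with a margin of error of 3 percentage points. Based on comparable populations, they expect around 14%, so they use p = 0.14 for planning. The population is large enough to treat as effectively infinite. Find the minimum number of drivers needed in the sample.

514

For 95% confidence, z = 1.960.
With p = 0.14, p(1−p) = 0.1204.
n = z²·p(1−p)/E² = 1.960² × 0.1204 / 0.030² = 3.8416 × 0.1204 / 0.000900 ≈ 513.92.
Rounding up gives n = 514.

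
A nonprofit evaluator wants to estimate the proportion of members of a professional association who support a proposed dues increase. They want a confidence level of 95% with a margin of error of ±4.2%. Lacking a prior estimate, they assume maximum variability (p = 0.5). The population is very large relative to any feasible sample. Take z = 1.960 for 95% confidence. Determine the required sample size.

545

With p = 0.5, p(1−p) = 0.25.
n = z²·p(1−p)/E² = 1.960² × 0.2500 / 0.042² = 3.8416 × 0.2500 / 0.001764 ≈ 544.44.
Rounding up gives n = 545.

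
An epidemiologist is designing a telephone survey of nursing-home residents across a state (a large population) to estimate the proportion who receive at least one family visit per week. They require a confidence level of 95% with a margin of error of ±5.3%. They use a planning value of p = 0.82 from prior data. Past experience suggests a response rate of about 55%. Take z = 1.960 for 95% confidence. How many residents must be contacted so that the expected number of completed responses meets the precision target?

368

Completed interviews needed: n₀ = 1.960² × 0.1476 / 0.053² ≈ 201.86 → 202.
At a 55% response rate, contacts needed = 202 / 0.55 ≈ 367.27 → 368.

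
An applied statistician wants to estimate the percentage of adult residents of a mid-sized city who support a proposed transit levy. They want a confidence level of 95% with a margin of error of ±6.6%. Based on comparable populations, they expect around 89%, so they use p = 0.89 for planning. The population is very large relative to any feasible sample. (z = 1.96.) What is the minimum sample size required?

87

With p = 0.89, p(1−p) = 0.0979.
n = z²·p(1−p)/E² = 1.96² × 0.0979 / 0.066² = 3.8416 × 0.0979 / 0.004356 ≈ 86.34.
Rounding up gives n = 87.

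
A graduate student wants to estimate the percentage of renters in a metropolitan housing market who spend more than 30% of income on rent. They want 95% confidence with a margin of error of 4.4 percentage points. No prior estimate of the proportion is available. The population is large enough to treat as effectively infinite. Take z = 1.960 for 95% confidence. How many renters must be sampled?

With no prior estimate, use p = 0.5, giving p(1−p) = 0.25.
n = z²·p(1−p)/E² = 1.960² × 0.2500 / 0.044² = 3.8416 × 0.2500 / 0.001936 ≈ 496.07.
Rounding up gives n = 497.

497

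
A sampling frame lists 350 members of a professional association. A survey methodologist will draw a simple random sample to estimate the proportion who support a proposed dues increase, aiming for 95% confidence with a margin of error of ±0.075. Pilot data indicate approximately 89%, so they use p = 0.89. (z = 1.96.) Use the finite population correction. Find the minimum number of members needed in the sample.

57

Unadjusted: n₀ = 1.96² × 0.89 × 0.11 / 0.075² ≈ 66.86, so n₀ = 67.
Finite population correction with N = 350: n = n₀ / (1 + (n₀−1)/N) = 67 / (1 + 66/350) = 67 / 1.1886 ≈ 56.37.
Rounding up, n = 57.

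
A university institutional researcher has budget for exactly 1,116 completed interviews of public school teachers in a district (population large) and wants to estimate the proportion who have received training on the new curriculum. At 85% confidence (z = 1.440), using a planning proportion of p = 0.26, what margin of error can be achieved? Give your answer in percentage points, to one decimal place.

SE(p̂) = √[p(1−p)/n] = √[0.1924/1116] = 0.01313.
E = z × SE = 1.440 × 0.01313 = 0.01891, or 1.9 percentage points.

1.9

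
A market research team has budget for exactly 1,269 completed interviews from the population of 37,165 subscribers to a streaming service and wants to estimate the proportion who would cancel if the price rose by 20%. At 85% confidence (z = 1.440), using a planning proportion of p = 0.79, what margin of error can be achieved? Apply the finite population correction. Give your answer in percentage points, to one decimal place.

Finite-population factor: (N−n)/(N−1) = (37165−1269)/(37165−1) = 0.9659.
SE(p̂) = √[p(1−p)/n · (N−n)/(N−1)] = √[0.1659/1269 × 0.9659] = 0.01124.
E = z × SE = 1.440 × 0.01124 = 0.01618 ≈ 1.6 percentage points.

1.6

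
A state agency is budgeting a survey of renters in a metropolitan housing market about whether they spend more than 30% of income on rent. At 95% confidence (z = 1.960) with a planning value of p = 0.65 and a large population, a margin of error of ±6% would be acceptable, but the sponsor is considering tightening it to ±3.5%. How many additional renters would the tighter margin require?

At ±6%: n = 1.960² × 0.2275 / 0.060² ≈ 242.77 → 243.
At ±3.5%: n = 1.960² × 0.2275 / 0.035² ≈ 713.44 → 714.
Additional respondents: 714 − 243 = 471.

471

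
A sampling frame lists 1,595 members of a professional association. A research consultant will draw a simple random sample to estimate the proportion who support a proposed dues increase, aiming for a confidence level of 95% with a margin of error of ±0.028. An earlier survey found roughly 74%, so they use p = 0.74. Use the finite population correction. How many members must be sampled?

593

For 95% confidence, z = 1.960.
Unadjusted: n₀ = 1.960² × 0.74 × 0.26 / 0.028² ≈ 942.76, so n₀ = 943.
Finite population correction with N = 1,595: n = n₀ / (1 + (n₀−1)/N) = 943 / (1 + 942/1595) = 943 / 1.5906 ≈ 592.86.
Rounding up, n = 593.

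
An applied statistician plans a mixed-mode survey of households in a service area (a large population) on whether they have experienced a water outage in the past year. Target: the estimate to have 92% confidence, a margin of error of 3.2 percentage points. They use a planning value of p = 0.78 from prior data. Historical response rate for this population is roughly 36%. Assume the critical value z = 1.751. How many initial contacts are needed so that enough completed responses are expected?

1428

Completed interviews needed: n₀ = 1.751² × 0.1716 / 0.032² ≈ 513.79 → 514.
At a 36% response rate, contacts needed = 514 / 0.36 ≈ 1427.78 → 1428.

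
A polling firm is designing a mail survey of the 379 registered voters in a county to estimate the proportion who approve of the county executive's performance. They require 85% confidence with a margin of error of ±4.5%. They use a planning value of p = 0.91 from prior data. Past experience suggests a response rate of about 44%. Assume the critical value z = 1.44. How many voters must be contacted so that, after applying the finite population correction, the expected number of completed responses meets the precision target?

157

Completed interviews needed (unadjusted): n₀ = 1.44² × 0.0819 / 0.045² ≈ 83.87 → 84.
FPC for N = 379: n = 84 / (1 + 83/379) = 84 / 1.2190 ≈ 68.91 → 69.
At a 44% response rate, contacts needed = 69 / 0.44 ≈ 156.82 → 157.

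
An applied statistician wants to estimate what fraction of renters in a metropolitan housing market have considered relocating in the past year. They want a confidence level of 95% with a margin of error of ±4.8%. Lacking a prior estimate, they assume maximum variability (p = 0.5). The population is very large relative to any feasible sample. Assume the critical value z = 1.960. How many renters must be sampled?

417

With p = 0.5, p(1−p) = 0.25.
n = z²·p(1−p)/E² = 1.960² × 0.2500 / 0.048² = 3.8416 × 0.2500 / 0.002304 ≈ 416.84.
Rounding up gives n = 417.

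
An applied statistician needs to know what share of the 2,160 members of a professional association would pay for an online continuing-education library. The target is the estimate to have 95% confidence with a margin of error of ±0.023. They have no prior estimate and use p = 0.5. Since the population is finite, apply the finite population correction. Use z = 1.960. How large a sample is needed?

987

Unadjusted: n₀ = 1.960² × 0.50 × 0.50 / 0.023² ≈ 1815.50, so n₀ = 1816.
Finite population correction with N = 2,160: n = n₀ / (1 + (n₀−1)/N) = 1816 / (1 + 1815/2160) = 1816 / 1.8403 ≈ 986.81.
Rounding up, n = 987.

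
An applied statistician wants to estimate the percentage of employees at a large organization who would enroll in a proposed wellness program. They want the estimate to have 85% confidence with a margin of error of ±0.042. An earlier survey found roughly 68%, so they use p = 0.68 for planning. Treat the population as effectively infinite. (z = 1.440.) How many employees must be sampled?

With p = 0.68, p(1−p) = 0.2176.
n = z²·p(1−p)/E² = 1.440² × 0.2176 / 0.042² = 2.0736 × 0.2176 / 0.001764 ≈ 255.79.
Rounding up gives n = 256.

256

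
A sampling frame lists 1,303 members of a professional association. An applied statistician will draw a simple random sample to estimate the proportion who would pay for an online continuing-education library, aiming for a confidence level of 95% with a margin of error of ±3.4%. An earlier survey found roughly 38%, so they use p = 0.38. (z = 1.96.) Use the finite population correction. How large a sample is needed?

Unadjusted: n₀ = 1.96² × 0.38 × 0.62 / 0.034² ≈ 782.94, so n₀ = 783.
Finite population correction with N = 1,303: n = n₀ / (1 + (n₀−1)/N) = 783 / (1 + 782/1303) = 783 / 1.6002 ≈ 489.33.
Rounding up, n = 490.

490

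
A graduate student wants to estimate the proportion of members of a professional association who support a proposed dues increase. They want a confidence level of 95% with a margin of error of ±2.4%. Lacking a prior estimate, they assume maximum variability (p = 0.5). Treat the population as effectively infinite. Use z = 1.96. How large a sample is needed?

With p = 0.5, p(1−p) = 0.25.
n = z²·p(1−p)/E² = 1.96² × 0.2500 / 0.024² = 3.8416 × 0.2500 / 0.000576 ≈ 1667.36.
Rounding up gives n = 1668.

1668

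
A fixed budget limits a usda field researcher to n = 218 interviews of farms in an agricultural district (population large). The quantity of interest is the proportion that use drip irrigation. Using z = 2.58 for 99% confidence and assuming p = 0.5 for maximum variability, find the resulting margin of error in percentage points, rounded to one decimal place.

SE(p̂) = √[p(1−p)/n] = √[0.2500/218] = 0.03386.
E = z × SE = 2.58 × 0.03386 = 0.08737, or 8.7 percentage points.

8.7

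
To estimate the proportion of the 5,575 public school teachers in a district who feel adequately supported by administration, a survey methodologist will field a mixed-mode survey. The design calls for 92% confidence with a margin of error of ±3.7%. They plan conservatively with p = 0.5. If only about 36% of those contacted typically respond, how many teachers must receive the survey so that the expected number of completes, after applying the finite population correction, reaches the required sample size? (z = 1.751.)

Completed interviews needed (unadjusted): n₀ = 1.751² × 0.2500 / 0.037² ≈ 559.90 → 560.
FPC for N = 5,575: n = 560 / (1 + 559/5575) = 560 / 1.1003 ≈ 508.97 → 509.
At a 36% response rate, contacts needed = 509 / 0.36 ≈ 1413.89 → 1414.

1414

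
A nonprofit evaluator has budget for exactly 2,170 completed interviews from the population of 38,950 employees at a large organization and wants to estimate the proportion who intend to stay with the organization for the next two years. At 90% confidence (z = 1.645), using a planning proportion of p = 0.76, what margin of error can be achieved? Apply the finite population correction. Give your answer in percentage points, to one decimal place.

1.5

Finite-population factor: (N−n)/(N−1) = (38950−2170)/(38950−1) = 0.9443.
SE(p̂) = √[p(1−p)/n · (N−n)/(N−1)] = √[0.1824/2170 × 0.9443] = 0.00891.
E = z × SE = 1.645 × 0.00891 = 0.01466 ≈ 1.5 percentage points.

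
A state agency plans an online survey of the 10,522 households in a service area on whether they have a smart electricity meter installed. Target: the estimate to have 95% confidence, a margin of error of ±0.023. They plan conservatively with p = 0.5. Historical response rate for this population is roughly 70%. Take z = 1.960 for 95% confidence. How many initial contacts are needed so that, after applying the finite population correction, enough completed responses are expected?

Completed interviews needed (unadjusted): n₀ = 1.960² × 0.2500 / 0.023² ≈ 1815.50 → 1816.
FPC for N = 10,522: n = 1816 / (1 + 1815/10522) = 1816 / 1.1725 ≈ 1548.83 → 1549.
At a 70% response rate, contacts needed = 1549 / 0.70 ≈ 2212.86 → 2213.

2213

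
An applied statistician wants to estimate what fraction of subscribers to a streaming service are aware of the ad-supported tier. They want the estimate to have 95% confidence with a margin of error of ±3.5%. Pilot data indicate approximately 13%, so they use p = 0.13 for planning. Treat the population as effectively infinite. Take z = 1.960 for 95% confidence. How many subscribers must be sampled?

355

With p = 0.13, p(1−p) = 0.1131.
n = z²·p(1−p)/E² = 1.960² × 0.1131 / 0.035² = 3.8416 × 0.1131 / 0.001225 ≈ 354.68.
Rounding up gives n = 355.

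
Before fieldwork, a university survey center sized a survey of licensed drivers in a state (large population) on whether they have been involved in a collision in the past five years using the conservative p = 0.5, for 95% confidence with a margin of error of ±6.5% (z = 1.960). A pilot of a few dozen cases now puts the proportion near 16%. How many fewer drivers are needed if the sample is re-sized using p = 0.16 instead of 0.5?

105

Conservative (p = 0.5): n = 1.960² × 0.25 / 0.065² ≈ 227.31 → 228.
Using p = 0.16: p(1−p) = 0.1344, so n = 1.960² × 0.1344 / 0.065² ≈ 122.20 → 123.
Reduction: 228 − 123 = 105.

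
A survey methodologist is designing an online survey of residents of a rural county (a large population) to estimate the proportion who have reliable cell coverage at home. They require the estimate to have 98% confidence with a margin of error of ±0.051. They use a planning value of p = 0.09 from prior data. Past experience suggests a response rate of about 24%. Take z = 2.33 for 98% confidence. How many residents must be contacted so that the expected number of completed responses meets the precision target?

713

Completed interviews needed: n₀ = 2.33² × 0.0819 / 0.051² ≈ 170.94 → 171.
At a 24% response rate, contacts needed = 171 / 0.24 ≈ 712.50 → 713.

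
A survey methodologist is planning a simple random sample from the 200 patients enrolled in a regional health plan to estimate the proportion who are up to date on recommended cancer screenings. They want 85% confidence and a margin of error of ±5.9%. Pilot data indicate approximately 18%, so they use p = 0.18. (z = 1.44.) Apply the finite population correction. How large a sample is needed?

62

Unadjusted: n₀ = 1.44² × 0.18 × 0.82 / 0.059² ≈ 87.92, so n₀ = 88.
Finite population correction with N = 200: n = n₀ / (1 + (n₀−1)/N) = 88 / (1 + 87/200) = 88 / 1.4350 ≈ 61.32.
Rounding up, n = 62.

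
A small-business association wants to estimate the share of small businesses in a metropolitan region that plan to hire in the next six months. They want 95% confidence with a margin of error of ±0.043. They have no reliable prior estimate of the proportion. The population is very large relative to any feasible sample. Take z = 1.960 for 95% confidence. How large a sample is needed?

520

With no prior estimate, use p = 0.5, giving p(1−p) = 0.25.
n = z²·p(1−p)/E² = 1.960² × 0.2500 / 0.043² = 3.8416 × 0.2500 / 0.001849 ≈ 519.42.
Rounding up gives n = 520.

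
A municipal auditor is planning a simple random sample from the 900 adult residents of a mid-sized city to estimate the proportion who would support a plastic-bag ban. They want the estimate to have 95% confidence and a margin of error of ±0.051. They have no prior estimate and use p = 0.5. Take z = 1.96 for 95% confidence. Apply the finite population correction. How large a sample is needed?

Unadjusted: n₀ = 1.96² × 0.50 × 0.50 / 0.051² ≈ 369.24, so n₀ = 370.
Finite population correction with N = 900: n = n₀ / (1 + (n₀−1)/N) = 370 / (1 + 369/900) = 370 / 1.4100 ≈ 262.41.
Rounding up, n = 263.

263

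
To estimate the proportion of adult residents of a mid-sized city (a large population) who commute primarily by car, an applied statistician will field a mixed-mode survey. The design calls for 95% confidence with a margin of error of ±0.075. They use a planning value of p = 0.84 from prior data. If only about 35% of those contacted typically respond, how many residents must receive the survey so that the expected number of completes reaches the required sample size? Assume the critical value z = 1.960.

Completed interviews needed: n₀ = 1.960² × 0.1344 / 0.075² ≈ 91.79 → 92.
At a 35% response rate, contacts needed = 92 / 0.35 ≈ 262.86 → 263.

263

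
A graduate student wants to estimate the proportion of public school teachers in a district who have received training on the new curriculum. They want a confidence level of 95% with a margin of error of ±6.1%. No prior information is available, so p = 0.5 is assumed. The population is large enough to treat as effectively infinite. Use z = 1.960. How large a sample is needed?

259

With p = 0.5, p(1−p) = 0.25.
n = z²·p(1−p)/E² = 1.960² × 0.2500 / 0.061² = 3.8416 × 0.2500 / 0.003721 ≈ 258.10.
Rounding up gives n = 259.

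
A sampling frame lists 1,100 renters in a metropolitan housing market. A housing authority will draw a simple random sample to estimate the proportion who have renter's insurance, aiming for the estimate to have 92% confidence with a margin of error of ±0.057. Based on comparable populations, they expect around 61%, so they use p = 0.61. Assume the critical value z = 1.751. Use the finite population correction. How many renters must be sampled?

187

Unadjusted: n₀ = 1.751² × 0.61 × 0.39 / 0.057² ≈ 224.50, so n₀ = 225.
Finite population correction with N = 1,100: n = n₀ / (1 + (n₀−1)/N) = 225 / (1 + 224/1100) = 225 / 1.2036 ≈ 186.93.
Rounding up, n = 187.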